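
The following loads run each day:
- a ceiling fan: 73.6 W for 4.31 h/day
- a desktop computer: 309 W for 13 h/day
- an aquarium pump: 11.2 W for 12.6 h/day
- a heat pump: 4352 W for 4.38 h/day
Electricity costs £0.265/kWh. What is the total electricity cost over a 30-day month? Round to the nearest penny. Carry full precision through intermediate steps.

£187.12

ceiling fan: 73.6 W × 4.31 h × 30 d = 9,516 Wh = 9.516 kWh
desktop computer: 309 W × 13 h × 30 d = 120,510 Wh = 120.5 kWh
aquarium pump: 11.2 W × 12.6 h × 30 d = 4,234 Wh = 4.234 kWh
heat pump: 4352 W × 4.38 h × 30 d = 571,853 Wh = 571.9 kWh
Total energy = 9.516 + 120.5 + 4.234 + 571.9 = 706.1 kWh
Cost = 706.1 kWh × £0.265 = £187.12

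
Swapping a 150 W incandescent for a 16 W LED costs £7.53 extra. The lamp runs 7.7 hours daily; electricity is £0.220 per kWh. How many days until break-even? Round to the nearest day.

33 days

Power saved = 150 − 16 = 134 W
Daily energy saved = 134 W × 7.7 h = 1032 Wh = 1.0318 kWh
Daily savings = 1.0318 × £0.220 = £0.2270
Payback = £7.53 / £0.2270 per day = 33.17 days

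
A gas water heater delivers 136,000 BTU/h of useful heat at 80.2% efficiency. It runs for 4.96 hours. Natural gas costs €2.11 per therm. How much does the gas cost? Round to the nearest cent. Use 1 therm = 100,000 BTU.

Heat delivered = 136,000 BTU/h × 4.96 h = 674,560 BTU
Gas input = 674,560 / 0.802 = 841,097 BTU
= 841,097 / 100,000 = 8.411 therm
Cost = 8.411 × €2.11/therm = €17.75

€17.75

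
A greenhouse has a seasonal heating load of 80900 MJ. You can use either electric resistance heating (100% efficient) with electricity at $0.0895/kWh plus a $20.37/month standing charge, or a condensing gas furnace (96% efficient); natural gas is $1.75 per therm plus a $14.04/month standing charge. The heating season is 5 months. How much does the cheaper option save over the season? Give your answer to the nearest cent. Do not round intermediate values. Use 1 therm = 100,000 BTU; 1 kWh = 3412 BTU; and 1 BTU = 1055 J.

$645.25

Heat load = 80900 MJ = 80,900,000,000 J / 1055 = 76,682,464 BTU
Gas: input = 76,682,464 / 0.96 = 79,877,567 BTU = 798.8 therm → 798.8 × $1.75 = $1,397.86; + 5 × $14.04 standing = $1,468.06
Electric: 76,682,464 BTU / 3412 = 22,470 kWh → × $0.0895 = $2,011.45; + 5 × $20.37 standing = $2,113.30
Difference = |$1,468.06 − $2,113.30| = $645.25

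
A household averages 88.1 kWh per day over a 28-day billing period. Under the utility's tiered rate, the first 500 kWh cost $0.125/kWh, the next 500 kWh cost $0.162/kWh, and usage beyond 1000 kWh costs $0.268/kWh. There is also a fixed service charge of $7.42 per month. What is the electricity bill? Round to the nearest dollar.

Usage = 88.1 kWh/day × 28 days = 2466.8 kWh
First 500 kWh × $0.125 = $62.50
Next 500 kWh × $0.162 = $81.00
Remaining 1466.8 kWh × $0.268 = $393.10
Energy charge = $536.60; + service $7.42 = $544.02 ≈ $544

$544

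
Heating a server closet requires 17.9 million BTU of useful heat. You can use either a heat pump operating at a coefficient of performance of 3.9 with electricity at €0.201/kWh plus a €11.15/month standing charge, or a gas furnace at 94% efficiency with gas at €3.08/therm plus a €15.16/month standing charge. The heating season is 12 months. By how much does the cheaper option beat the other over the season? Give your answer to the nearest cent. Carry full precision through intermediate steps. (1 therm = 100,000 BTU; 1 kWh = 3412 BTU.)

Heat load = 17.9 × 10⁶ BTU = 17,900,000 BTU
Gas: input = 17,900,000 / 0.94 = 19,042,553 BTU = 190.4 therm → 190.4 × €3.08 = €586.51; + 12 × €15.16 standing = €768.43
Heat pump: 17,900,000 BTU / 3412 = 5,246 kWh heat; / 3.9 = 1,345 kWh in → × €0.201 = €270.38; + 12 × €11.15 standing = €404.18
Difference = |€768.43 − €404.18| = €364.25

€364.25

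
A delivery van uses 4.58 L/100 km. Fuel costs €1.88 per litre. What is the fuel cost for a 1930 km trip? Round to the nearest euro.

€166

Fuel = 4.58 L/100 km × 1930 km / 100 = 88.39 L
Cost = 88.39 L × €1.88/L = €166.18 ≈ €166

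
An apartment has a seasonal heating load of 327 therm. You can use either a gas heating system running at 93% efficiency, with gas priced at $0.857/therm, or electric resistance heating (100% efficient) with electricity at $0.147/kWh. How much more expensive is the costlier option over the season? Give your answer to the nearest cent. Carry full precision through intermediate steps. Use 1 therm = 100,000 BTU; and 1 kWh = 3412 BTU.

Heat load = 327 therm × 100,000 = 32,700,000 BTU
Gas: input = 32,700,000 / 0.93 = 35,161,290 BTU = 351.6 therm → 351.6 × $0.857 = $301.33
Electric: 32,700,000 BTU / 3412 = 9,584 kWh → × $0.147 = $1,408.82
Difference = |$301.33 − $1,408.82| = $1,107.49

$1107.49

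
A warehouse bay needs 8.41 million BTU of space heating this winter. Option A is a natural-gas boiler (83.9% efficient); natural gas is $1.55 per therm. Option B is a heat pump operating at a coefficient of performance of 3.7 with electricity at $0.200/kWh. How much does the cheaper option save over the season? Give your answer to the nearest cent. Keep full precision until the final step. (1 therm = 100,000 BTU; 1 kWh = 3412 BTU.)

$22.14

Heat load = 8.41 × 10⁶ BTU = 8,410,000 BTU
Gas: input = 8,410,000 / 0.839 = 10,023,838 BTU = 100.2 therm → 100.2 × $1.55 = $155.37
Heat pump: 8,410,000 BTU / 3412 = 2,465 kWh heat; / 3.7 = 666.2 kWh in → × $0.200 = $133.23
Difference = |$155.37 − $133.23| = $22.14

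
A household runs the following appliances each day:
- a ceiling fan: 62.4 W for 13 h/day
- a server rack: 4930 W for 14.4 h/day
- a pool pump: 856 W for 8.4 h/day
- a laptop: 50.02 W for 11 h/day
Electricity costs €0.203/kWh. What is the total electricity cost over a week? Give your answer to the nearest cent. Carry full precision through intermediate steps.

ceiling fan: 62.4 W × 13 h × 7 d = 5,678 Wh = 5.678 kWh
server rack: 4930 W × 14.4 h × 7 d = 496,944 Wh = 496.9 kWh
pool pump: 856 W × 8.4 h × 7 d = 50,333 Wh = 50.33 kWh
laptop: 50.02 W × 11 h × 7 d = 3,852 Wh = 3.852 kWh
Total energy = 5.678 + 496.9 + 50.33 + 3.852 = 556.8 kWh
Cost = 556.8 kWh × €0.203 = €113.03

€113.03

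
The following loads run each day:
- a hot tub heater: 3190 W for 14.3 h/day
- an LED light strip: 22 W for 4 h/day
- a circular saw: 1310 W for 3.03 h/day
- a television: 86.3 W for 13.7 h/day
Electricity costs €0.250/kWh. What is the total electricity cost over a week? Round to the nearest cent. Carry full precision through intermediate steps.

€89.00

hot tub heater: 3190 W × 14.3 h × 7 d = 319,319 Wh = 319.3 kWh
LED light strip: 22 W × 4 h × 7 d = 616 Wh = 0.616 kWh
circular saw: 1310 W × 3.03 h × 7 d = 27,785 Wh = 27.79 kWh
television: 86.3 W × 13.7 h × 7 d = 8,276 Wh = 8.276 kWh
Total energy = 319.3 + 0.616 + 27.79 + 8.276 = 356 kWh
Cost = 356 kWh × €0.250 = €89.00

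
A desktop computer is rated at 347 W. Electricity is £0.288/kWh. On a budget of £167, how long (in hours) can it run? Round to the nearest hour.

1671 h

Energy budget = £167 / £0.288 per kWh = 579.9 kWh = 579,861 Wh
Runtime = 579,861 Wh / 347 W = 1,671 h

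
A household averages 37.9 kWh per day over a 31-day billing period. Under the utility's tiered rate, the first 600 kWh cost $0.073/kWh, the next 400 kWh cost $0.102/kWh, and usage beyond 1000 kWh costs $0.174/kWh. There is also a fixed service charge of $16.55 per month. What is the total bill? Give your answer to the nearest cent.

$131.58

Usage = 37.9 kWh/day × 31 days = 1174.9 kWh
First 600 kWh × $0.073 = $43.80
Next 400 kWh × $0.102 = $40.80
Remaining 174.9 kWh × $0.174 = $30.43
Energy charge = $115.03; + service $16.55 = $131.58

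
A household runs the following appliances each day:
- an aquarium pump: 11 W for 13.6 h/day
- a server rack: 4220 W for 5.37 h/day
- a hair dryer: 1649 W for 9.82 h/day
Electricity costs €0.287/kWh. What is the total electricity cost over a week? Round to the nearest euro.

€78

aquarium pump: 11 W × 13.6 h × 7 d = 1,047 Wh = 1.047 kWh
server rack: 4220 W × 5.37 h × 7 d = 158,630 Wh = 158.6 kWh
hair dryer: 1649 W × 9.82 h × 7 d = 113,352 Wh = 113.4 kWh
Total energy = 1.047 + 158.6 + 113.4 = 273 kWh
Cost = 273 kWh × €0.287 = €78.36 ≈ €78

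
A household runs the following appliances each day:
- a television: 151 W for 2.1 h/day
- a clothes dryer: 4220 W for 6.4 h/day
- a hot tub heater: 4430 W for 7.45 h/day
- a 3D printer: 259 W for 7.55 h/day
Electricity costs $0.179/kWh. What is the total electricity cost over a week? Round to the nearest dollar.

television: 151 W × 2.1 h × 7 d = 2,220 Wh = 2.22 kWh
clothes dryer: 4220 W × 6.4 h × 7 d = 189,056 Wh = 189.1 kWh
hot tub heater: 4430 W × 7.45 h × 7 d = 231,024 Wh = 231 kWh
3D printer: 259 W × 7.55 h × 7 d = 13,688 Wh = 13.69 kWh
Total energy = 2.22 + 189.1 + 231 + 13.69 = 436 kWh
Cost = 436 kWh × $0.179 = $78.04 ≈ $78

$78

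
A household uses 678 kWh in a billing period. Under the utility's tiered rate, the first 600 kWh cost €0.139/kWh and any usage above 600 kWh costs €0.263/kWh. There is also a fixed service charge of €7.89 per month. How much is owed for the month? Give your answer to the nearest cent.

€111.80

First 600 kWh × €0.139 = €83.40
Remaining 78 kWh × €0.263 = €20.51
Energy charge = €103.91; + service €7.89 = €111.80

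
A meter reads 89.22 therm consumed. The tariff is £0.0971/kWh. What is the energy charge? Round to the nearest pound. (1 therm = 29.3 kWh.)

£254

89.22 therm × (29.3 kWh/therm) = 2,614 kWh
Cost = 2,614 kWh × £0.0971/kWh = £253.83 ≈ £254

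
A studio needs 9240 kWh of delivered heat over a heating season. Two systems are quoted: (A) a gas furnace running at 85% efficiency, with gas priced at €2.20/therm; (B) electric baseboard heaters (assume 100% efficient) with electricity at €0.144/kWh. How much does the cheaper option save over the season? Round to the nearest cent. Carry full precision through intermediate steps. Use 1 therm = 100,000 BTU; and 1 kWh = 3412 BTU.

Heat load = 9240 kWh × 3412 = 31,526,880 BTU
Gas: input = 31,526,880 / 0.85 = 37,090,447 BTU = 370.9 therm → 370.9 × €2.20 = €815.99
Electric: 31,526,880 BTU / 3412 = 9,240 kWh → × €0.144 = €1,330.56
Difference = |€815.99 − €1,330.56| = €514.57

€514.57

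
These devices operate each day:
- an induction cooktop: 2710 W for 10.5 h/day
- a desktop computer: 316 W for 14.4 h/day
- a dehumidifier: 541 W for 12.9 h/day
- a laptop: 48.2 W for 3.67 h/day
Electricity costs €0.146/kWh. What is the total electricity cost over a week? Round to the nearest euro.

induction cooktop: 2710 W × 10.5 h × 7 d = 199,185 Wh = 199.2 kWh
desktop computer: 316 W × 14.4 h × 7 d = 31,853 Wh = 31.85 kWh
dehumidifier: 541 W × 12.9 h × 7 d = 48,852 Wh = 48.85 kWh
laptop: 48.2 W × 3.67 h × 7 d = 1,238 Wh = 1.238 kWh
Total energy = 199.2 + 31.85 + 48.85 + 1.238 = 281.1 kWh
Cost = 281.1 kWh × €0.146 = €41.04 ≈ €41

€41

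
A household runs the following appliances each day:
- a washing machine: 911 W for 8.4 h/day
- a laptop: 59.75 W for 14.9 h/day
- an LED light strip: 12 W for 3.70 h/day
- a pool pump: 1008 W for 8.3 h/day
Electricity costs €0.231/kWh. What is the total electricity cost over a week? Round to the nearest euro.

washing machine: 911 W × 8.4 h × 7 d = 53,567 Wh = 53.57 kWh
laptop: 59.75 W × 14.9 h × 7 d = 6,232 Wh = 6.232 kWh
LED light strip: 12 W × 3.70 h × 7 d = 311 Wh = 0.3108 kWh
pool pump: 1008 W × 8.3 h × 7 d = 58,565 Wh = 58.56 kWh
Total energy = 53.57 + 6.232 + 0.3108 + 58.56 = 118.7 kWh
Cost = 118.7 kWh × €0.231 = €27.41 ≈ €27

€27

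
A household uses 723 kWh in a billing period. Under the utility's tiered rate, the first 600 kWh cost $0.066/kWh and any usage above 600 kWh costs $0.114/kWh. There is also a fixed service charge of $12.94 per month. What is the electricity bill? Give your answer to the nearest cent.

$66.56

First 600 kWh × $0.066 = $39.60
Remaining 123 kWh × $0.114 = $14.02
Energy charge = $53.62; + service $12.94 = $66.56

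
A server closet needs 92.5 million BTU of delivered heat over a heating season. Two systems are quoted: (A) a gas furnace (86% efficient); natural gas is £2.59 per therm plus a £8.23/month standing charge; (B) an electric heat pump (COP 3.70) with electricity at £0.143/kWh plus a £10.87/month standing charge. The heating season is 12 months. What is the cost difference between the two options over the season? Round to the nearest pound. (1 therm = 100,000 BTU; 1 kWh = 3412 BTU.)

£1706

Heat load = 92.5 × 10⁶ BTU = 92,500,000 BTU
Gas: input = 92,500,000 / 0.86 = 107,558,140 BTU = 1,076 therm → 1,076 × £2.59 = £2,785.76; + 12 × £8.23 standing = £2,884.52
Heat pump: 92,500,000 BTU / 3412 = 27,110 kWh heat; / 3.70 = 7,327 kWh in → × £0.143 = £1,047.77; + 12 × £10.87 standing = £1,178.21
Difference = |£2,884.52 − £1,178.21| = £1,706.30 ≈ £1706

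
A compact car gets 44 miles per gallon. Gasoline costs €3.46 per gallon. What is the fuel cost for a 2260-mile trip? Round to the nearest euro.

€178

Fuel = 2260 mi / 44 mpg = 51.36 gal
Cost = 51.36 gal × €3.46/gal = €177.72 ≈ €178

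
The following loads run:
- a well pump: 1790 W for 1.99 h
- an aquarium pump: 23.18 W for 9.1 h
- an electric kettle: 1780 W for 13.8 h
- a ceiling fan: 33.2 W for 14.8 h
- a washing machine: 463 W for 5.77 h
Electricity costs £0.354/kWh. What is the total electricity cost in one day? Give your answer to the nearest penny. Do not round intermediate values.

well pump: 1790 W × 1.99 h = 3,562 Wh = 3.562 kWh
aquarium pump: 23.18 W × 9.1 h = 211 Wh = 0.2109 kWh
electric kettle: 1780 W × 13.8 h = 24,564 Wh = 24.56 kWh
ceiling fan: 33.2 W × 14.8 h = 491 Wh = 0.4914 kWh
washing machine: 463 W × 5.77 h = 2,672 Wh = 2.672 kWh
Total energy = 3.562 + 0.2109 + 24.56 + 0.4914 + 2.672 = 31.5 kWh
Cost = 31.5 kWh × £0.354 = £11.15

£11.15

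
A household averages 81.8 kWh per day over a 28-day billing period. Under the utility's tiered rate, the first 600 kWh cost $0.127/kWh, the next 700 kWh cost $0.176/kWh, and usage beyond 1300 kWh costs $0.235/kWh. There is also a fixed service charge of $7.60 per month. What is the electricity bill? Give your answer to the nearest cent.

Usage = 81.8 kWh/day × 28 days = 2290.4 kWh
First 600 kWh × $0.127 = $76.20
Next 700 kWh × $0.176 = $123.20
Remaining 990.4 kWh × $0.235 = $232.74
Energy charge = $432.14; + service $7.60 = $439.74

$439.74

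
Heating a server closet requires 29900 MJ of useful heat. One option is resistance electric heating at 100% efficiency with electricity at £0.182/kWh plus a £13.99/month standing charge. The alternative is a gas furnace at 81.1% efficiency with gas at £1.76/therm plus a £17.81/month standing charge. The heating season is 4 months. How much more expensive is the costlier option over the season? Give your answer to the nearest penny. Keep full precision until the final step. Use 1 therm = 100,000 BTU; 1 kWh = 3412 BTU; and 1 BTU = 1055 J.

£881.42

Heat load = 29900 MJ = 29,900,000,000 J / 1055 = 28,341,232 BTU
Gas: input = 28,341,232 / 0.811 = 34,946,032 BTU = 349.5 therm → 349.5 × £1.76 = £615.05; + 4 × £17.81 standing = £686.29
Electric: 28,341,232 BTU / 3412 = 8,306 kWh → × £0.182 = £1,511.75; + 4 × £13.99 standing = £1,567.71
Difference = |£686.29 − £1,567.71| = £881.42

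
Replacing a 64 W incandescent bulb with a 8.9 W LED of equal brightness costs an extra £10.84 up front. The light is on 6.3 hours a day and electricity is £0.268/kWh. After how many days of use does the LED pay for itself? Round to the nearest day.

Power saved = 64 − 8.9 = 55.1 W
Daily energy saved = 55.1 W × 6.3 h = 347.1 Wh = 0.34713 kWh
Daily savings = 0.34713 × £0.268 = £0.0930
Payback = £10.84 / £0.0930 per day = 116.5 days

117 days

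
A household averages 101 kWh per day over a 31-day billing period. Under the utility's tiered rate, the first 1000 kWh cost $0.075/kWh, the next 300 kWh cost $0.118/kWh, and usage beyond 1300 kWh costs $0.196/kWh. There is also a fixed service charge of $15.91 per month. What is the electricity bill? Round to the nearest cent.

Usage = 101 kWh/day × 31 days = 3131 kWh
First 1000 kWh × $0.075 = $75.00
Next 300 kWh × $0.118 = $35.40
Remaining 1831 kWh × $0.196 = $358.88
Energy charge = $469.28; + service $15.91 = $485.19

$485.19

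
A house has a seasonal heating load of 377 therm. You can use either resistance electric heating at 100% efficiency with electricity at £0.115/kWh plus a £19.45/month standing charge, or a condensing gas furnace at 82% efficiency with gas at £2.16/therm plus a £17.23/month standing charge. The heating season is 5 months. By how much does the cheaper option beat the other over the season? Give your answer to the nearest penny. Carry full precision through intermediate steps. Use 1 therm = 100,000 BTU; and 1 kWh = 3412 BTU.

Heat load = 377 therm × 100,000 = 37,700,000 BTU
Gas: input = 37,700,000 / 0.82 = 45,975,610 BTU = 459.8 therm → 459.8 × £2.16 = £993.07; + 5 × £17.23 standing = £1,079.22
Electric: 37,700,000 BTU / 3412 = 11,050 kWh → × £0.115 = £1,270.66; + 5 × £19.45 standing = £1,367.91
Difference = |£1,079.22 − £1,367.91| = £288.69

£288.69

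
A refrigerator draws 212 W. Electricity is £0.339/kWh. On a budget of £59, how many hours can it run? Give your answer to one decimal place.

820.9 h

Energy budget = £59 / £0.339 per kWh = 174 kWh = 174,041 Wh
Runtime = 174,041 Wh / 212 W = 820.9 h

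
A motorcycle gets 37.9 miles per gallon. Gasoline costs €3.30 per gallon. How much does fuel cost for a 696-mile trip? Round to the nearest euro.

Fuel = 696 mi / 37.9 mpg = 18.36 gal
Cost = 18.36 gal × €3.30/gal = €60.60 ≈ €61

€61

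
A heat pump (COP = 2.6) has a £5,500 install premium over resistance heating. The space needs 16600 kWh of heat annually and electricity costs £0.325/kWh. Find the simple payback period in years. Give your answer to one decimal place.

Resistance: 16600 kWh × £0.325 = £5,395.00/yr
Heat pump: 16600 / 2.6 = 6385 kWh in → × £0.325 = £2,075.00/yr
Annual savings = £3,320.00
Payback = £5,500 / £3,320.00 = 1.66 years

1.7 years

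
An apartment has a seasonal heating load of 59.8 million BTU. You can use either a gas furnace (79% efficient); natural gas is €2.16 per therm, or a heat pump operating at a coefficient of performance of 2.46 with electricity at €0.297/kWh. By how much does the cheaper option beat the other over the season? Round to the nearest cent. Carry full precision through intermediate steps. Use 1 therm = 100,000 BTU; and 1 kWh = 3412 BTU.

€480.95

Heat load = 59.8 × 10⁶ BTU = 59,800,000 BTU
Gas: input = 59,800,000 / 0.79 = 75,696,203 BTU = 757 therm → 757 × €2.16 = €1,635.04
Heat pump: 59,800,000 BTU / 3412 = 17,530 kWh heat; / 2.46 = 7,125 kWh in → × €0.297 = €2,115.99
Difference = |€1,635.04 − €2,115.99| = €480.95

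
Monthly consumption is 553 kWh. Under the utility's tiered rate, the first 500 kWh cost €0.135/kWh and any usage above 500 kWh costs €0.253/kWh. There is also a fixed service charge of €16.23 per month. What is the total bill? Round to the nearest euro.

€97

First 500 kWh × €0.135 = €67.50
Remaining 53 kWh × €0.253 = €13.41
Energy charge = €80.91; + service €16.23 = €97.14 ≈ €97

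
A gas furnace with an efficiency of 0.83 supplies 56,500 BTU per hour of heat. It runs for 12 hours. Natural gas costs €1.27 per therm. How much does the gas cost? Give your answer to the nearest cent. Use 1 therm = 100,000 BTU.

Heat delivered = 56,500 BTU/h × 12 h = 678,000 BTU
Gas input = 678,000 / 0.83 = 816,867 BTU
= 816,867 / 100,000 = 8.169 therm
Cost = 8.169 × €1.27/therm = €10.37

€10.37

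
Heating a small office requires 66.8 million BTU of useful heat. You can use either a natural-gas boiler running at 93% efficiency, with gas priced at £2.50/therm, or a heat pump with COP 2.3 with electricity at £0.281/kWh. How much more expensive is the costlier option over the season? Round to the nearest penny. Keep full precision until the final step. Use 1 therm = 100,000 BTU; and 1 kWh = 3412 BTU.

£596.22

Heat load = 66.8 × 10⁶ BTU = 66,800,000 BTU
Gas: input = 66,800,000 / 0.93 = 71,827,957 BTU = 718.3 therm → 718.3 × £2.50 = £1,795.70
Heat pump: 66,800,000 BTU / 3412 = 19,580 kWh heat; / 2.3 = 8,512 kWh in → × £0.281 = £2,391.92
Difference = |£1,795.70 − £2,391.92| = £596.22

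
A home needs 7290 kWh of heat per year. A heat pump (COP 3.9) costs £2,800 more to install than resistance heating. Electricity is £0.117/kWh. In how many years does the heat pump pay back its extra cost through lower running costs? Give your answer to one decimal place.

4.4 years

Resistance: 7290 kWh × £0.117 = £852.93/yr
Heat pump: 7290 / 3.9 = 1869 kWh in → × £0.117 = £218.70/yr
Annual savings = £634.23
Payback = £2,800 / £634.23 = 4.41 years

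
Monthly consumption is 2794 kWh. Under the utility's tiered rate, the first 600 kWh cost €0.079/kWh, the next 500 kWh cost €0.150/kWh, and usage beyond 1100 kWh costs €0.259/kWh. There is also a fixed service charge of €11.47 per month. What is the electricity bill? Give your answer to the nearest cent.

€572.62

First 600 kWh × €0.079 = €47.40
Next 500 kWh × €0.150 = €75.00
Remaining 1694 kWh × €0.259 = €438.75
Energy charge = €561.15; + service €11.47 = €572.62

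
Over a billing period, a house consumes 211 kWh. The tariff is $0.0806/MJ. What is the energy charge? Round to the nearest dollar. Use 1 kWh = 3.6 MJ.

$61

211 kWh × (3.6 MJ/kWh) = 759.6 MJ
Cost = 759.6 MJ × $0.0806/MJ = $61.22 ≈ $61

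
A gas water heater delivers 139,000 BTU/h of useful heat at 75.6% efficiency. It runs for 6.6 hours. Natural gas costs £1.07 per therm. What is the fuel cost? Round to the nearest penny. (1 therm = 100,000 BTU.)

Heat delivered = 139,000 BTU/h × 6.6 h = 917,400 BTU
Gas input = 917,400 / 0.756 = 1,213,492 BTU
= 1,213,492 / 100,000 = 12.13 therm
Cost = 12.13 × £1.07/therm = £12.98

£12.98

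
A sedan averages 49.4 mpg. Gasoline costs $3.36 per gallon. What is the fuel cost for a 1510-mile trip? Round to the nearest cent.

$102.70

Fuel = 1510 mi / 49.4 mpg = 30.57 gal
Cost = 30.57 gal × $3.36/gal = $102.70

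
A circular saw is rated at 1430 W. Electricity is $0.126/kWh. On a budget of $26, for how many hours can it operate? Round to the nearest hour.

Energy budget = $26 / $0.126 per kWh = 206.3 kWh = 206,349 Wh
Runtime = 206,349 Wh / 1430 W = 144.3 h

144 h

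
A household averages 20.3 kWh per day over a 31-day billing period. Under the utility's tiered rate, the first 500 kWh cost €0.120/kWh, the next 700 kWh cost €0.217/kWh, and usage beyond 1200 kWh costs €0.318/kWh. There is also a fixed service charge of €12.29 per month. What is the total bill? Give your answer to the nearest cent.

€100.35

Usage = 20.3 kWh/day × 31 days = 629.3 kWh
First 500 kWh × €0.120 = €60.00
Next 129.3 kWh × €0.217 = €28.06
Remaining tier: 0 kWh (not reached)
Energy charge = €88.06; + service €12.29 = €100.35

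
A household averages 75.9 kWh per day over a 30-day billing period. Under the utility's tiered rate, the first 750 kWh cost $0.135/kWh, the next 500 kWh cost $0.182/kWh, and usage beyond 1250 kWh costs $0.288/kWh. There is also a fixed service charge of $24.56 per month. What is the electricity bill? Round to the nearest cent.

Usage = 75.9 kWh/day × 30 days = 2277 kWh
First 750 kWh × $0.135 = $101.25
Next 500 kWh × $0.182 = $91.00
Remaining 1027 kWh × $0.288 = $295.78
Energy charge = $488.03; + service $24.56 = $512.59

$512.59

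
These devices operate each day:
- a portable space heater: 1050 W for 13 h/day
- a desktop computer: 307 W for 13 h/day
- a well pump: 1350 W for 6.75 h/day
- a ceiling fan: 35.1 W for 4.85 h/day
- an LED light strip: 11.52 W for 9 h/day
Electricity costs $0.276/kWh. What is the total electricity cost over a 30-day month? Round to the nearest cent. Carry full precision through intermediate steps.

portable space heater: 1050 W × 13 h × 30 d = 409,500 Wh = 409.5 kWh
desktop computer: 307 W × 13 h × 30 d = 119,730 Wh = 119.7 kWh
well pump: 1350 W × 6.75 h × 30 d = 273,375 Wh = 273.4 kWh
ceiling fan: 35.1 W × 4.85 h × 30 d = 5,107 Wh = 5.107 kWh
LED light strip: 11.52 W × 9 h × 30 d = 3,110 Wh = 3.11 kWh
Total energy = 409.5 + 119.7 + 273.4 + 5.107 + 3.11 = 810.8 kWh
Cost = 810.8 kWh × $0.276 = $223.79

$223.79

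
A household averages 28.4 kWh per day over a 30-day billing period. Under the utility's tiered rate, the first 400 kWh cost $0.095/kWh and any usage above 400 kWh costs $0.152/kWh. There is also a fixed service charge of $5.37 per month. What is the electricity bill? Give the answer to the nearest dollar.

Usage = 28.4 kWh/day × 30 days = 852 kWh
First 400 kWh × $0.095 = $38.00
Remaining 452 kWh × $0.152 = $68.70
Energy charge = $106.70; + service $5.37 = $112.07 ≈ $112

$112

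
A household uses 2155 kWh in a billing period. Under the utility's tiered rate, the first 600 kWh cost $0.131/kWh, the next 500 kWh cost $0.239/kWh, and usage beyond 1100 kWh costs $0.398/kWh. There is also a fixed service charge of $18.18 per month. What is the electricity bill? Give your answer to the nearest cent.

$636.17

First 600 kWh × $0.131 = $78.60
Next 500 kWh × $0.239 = $119.50
Remaining 1055 kWh × $0.398 = $419.89
Energy charge = $617.99; + service $18.18 = $636.17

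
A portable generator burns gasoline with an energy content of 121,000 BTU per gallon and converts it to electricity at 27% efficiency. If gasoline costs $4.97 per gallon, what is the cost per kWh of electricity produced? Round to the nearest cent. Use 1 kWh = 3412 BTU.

Electrical output per gallon = 121,000 BTU × 0.27 / 3412 BTU/kWh = 9.575 kWh
Cost per kWh = $4.97 / 9.575 kWh = $0.519

$0.52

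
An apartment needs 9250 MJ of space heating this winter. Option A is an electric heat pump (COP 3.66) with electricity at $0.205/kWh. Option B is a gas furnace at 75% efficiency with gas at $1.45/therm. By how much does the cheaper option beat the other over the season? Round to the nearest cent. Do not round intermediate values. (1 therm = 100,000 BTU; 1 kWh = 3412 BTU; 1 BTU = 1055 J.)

Heat load = 9250 MJ = 9,250,000,000 J / 1055 = 8,767,773 BTU
Gas: input = 8,767,773 / 0.75 = 11,690,363 BTU = 116.9 therm → 116.9 × $1.45 = $169.51
Heat pump: 8,767,773 BTU / 3412 = 2,570 kWh heat; / 3.66 = 702.1 kWh in → × $0.205 = $143.93
Difference = |$169.51 − $143.93| = $25.58

$25.58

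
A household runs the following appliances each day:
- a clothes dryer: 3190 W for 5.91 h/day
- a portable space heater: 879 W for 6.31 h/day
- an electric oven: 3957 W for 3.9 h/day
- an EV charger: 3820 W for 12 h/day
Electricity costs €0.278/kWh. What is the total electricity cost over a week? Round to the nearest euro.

€167

clothes dryer: 3190 W × 5.91 h × 7 d = 131,970 Wh = 132 kWh
portable space heater: 879 W × 6.31 h × 7 d = 38,825 Wh = 38.83 kWh
electric oven: 3957 W × 3.9 h × 7 d = 108,026 Wh = 108 kWh
EV charger: 3820 W × 12 h × 7 d = 320,880 Wh = 320.9 kWh
Total energy = 132 + 38.83 + 108 + 320.9 = 599.7 kWh
Cost = 599.7 kWh × €0.278 = €166.72 ≈ €167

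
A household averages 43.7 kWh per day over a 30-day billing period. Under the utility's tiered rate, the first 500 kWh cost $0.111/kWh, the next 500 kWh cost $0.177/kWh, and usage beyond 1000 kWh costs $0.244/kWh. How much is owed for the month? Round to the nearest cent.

Usage = 43.7 kWh/day × 30 days = 1311 kWh
First 500 kWh × $0.111 = $55.50
Next 500 kWh × $0.177 = $88.50
Remaining 311 kWh × $0.244 = $75.88
Total = $219.88

$219.88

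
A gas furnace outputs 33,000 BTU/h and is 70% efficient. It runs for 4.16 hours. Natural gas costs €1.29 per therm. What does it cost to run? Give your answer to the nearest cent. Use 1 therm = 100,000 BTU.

€2.53

Heat delivered = 33,000 BTU/h × 4.16 h = 137,280 BTU
Gas input = 137,280 / 0.70 = 196,114 BTU
= 196,114 / 100,000 = 1.961 therm
Cost = 1.961 × €1.29/therm = €2.53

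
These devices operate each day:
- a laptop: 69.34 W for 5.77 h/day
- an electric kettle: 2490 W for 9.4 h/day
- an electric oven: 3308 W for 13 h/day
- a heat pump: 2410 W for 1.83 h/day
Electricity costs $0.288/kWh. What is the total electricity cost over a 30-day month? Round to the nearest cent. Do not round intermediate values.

laptop: 69.34 W × 5.77 h × 30 d = 12,003 Wh = 12 kWh
electric kettle: 2490 W × 9.4 h × 30 d = 702,180 Wh = 702.2 kWh
electric oven: 3308 W × 13 h × 30 d = 1,290,120 Wh = 1,290 kWh
heat pump: 2410 W × 1.83 h × 30 d = 132,309 Wh = 132.3 kWh
Total energy = 12 + 702.2 + 1,290 + 132.3 = 2,137 kWh
Cost = 2,137 kWh × $0.288 = $615.34

$615.34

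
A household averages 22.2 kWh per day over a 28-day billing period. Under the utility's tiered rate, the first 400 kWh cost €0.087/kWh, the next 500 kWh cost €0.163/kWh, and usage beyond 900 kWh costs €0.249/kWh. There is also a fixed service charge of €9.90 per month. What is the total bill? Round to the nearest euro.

Usage = 22.2 kWh/day × 28 days = 621.6 kWh
First 400 kWh × €0.087 = €34.80
Next 221.6 kWh × €0.163 = €36.12
Remaining tier: 0 kWh (not reached)
Energy charge = €70.92; + service €9.90 = €80.82 ≈ €81

€81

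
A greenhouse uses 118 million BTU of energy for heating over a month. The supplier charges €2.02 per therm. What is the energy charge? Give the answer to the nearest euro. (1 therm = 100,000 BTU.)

118 million BTU × (10 therm/million BTU) = 1,180 therm
Cost = 1,180 therm × €2.02/therm = €2,383.60 ≈ €2384

€2384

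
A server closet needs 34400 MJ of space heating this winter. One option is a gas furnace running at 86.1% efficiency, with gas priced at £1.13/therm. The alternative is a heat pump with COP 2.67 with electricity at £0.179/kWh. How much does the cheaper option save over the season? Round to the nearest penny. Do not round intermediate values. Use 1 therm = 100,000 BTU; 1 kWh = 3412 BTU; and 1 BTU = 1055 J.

Heat load = 34400 MJ = 34,400,000,000 J / 1055 = 32,606,635 BTU
Gas: input = 32,606,635 / 0.861 = 37,870,656 BTU = 378.7 therm → 378.7 × £1.13 = £427.94
Heat pump: 32,606,635 BTU / 3412 = 9,556 kWh heat; / 2.67 = 3,579 kWh in → × £0.179 = £640.68
Difference = |£427.94 − £640.68| = £212.74

£212.74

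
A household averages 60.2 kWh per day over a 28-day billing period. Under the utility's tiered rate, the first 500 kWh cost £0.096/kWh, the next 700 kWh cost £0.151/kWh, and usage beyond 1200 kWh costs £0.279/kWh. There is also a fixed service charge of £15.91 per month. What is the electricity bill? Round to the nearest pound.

Usage = 60.2 kWh/day × 28 days = 1685.6 kWh
First 500 kWh × £0.096 = £48.00
Next 700 kWh × £0.151 = £105.70
Remaining 485.6 kWh × £0.279 = £135.48
Energy charge = £289.18; + service £15.91 = £305.09 ≈ £305

£305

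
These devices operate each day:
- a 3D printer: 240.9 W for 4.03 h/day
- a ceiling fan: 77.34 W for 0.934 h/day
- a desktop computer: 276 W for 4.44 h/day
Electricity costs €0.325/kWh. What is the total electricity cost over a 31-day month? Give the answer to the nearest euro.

€23

3D printer: 240.9 W × 4.03 h × 31 d = 30,096 Wh = 30.1 kWh
ceiling fan: 77.34 W × 0.934 h × 31 d = 2,239 Wh = 2.239 kWh
desktop computer: 276 W × 4.44 h × 31 d = 37,989 Wh = 37.99 kWh
Total energy = 30.1 + 2.239 + 37.99 = 70.32 kWh
Cost = 70.32 kWh × €0.325 = €22.86 ≈ €23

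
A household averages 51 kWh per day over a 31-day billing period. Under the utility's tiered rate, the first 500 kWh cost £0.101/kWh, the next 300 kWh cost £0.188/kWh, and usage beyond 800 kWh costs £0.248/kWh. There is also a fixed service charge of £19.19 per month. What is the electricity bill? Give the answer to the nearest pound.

Usage = 51 kWh/day × 31 days = 1581 kWh
First 500 kWh × £0.101 = £50.50
Next 300 kWh × £0.188 = £56.40
Remaining 781 kWh × £0.248 = £193.69
Energy charge = £300.59; + service £19.19 = £319.78 ≈ £320

£320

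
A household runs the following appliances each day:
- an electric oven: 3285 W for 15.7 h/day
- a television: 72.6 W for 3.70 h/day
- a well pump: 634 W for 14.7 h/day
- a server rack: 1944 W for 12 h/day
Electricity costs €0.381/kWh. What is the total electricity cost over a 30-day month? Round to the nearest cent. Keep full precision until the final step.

€965.73

electric oven: 3285 W × 15.7 h × 30 d = 1,547,235 Wh = 1,547 kWh
television: 72.6 W × 3.70 h × 30 d = 8,059 Wh = 8.059 kWh
well pump: 634 W × 14.7 h × 30 d = 279,594 Wh = 279.6 kWh
server rack: 1944 W × 12 h × 30 d = 699,840 Wh = 699.8 kWh
Total energy = 1,547 + 8.059 + 279.6 + 699.8 = 2,535 kWh
Cost = 2,535 kWh × €0.381 = €965.73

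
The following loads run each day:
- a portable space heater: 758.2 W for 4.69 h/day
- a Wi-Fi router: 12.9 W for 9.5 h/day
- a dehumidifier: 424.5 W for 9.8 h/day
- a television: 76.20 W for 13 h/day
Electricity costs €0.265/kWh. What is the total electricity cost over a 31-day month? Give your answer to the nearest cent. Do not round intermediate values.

€72.53

portable space heater: 758.2 W × 4.69 h × 31 d = 110,235 Wh = 110.2 kWh
Wi-Fi router: 12.9 W × 9.5 h × 31 d = 3,799 Wh = 3.799 kWh
dehumidifier: 424.5 W × 9.8 h × 31 d = 128,963 Wh = 129 kWh
television: 76.20 W × 13 h × 31 d = 30,709 Wh = 30.71 kWh
Total energy = 110.2 + 3.799 + 129 + 30.71 = 273.7 kWh
Cost = 273.7 kWh × €0.265 = €72.53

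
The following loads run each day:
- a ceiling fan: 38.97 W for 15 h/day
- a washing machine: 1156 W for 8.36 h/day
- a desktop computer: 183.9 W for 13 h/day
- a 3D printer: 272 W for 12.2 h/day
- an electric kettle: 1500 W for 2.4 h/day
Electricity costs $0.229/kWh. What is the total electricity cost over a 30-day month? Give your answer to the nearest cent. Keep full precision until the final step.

$134.36

ceiling fan: 38.97 W × 15 h × 30 d = 17,536 Wh = 17.54 kWh
washing machine: 1156 W × 8.36 h × 30 d = 289,925 Wh = 289.9 kWh
desktop computer: 183.9 W × 13 h × 30 d = 71,721 Wh = 71.72 kWh
3D printer: 272 W × 12.2 h × 30 d = 99,552 Wh = 99.55 kWh
electric kettle: 1500 W × 2.4 h × 30 d = 108,000 Wh = 108 kWh
Total energy = 17.54 + 289.9 + 71.72 + 99.55 + 108 = 586.7 kWh
Cost = 586.7 kWh × $0.229 = $134.36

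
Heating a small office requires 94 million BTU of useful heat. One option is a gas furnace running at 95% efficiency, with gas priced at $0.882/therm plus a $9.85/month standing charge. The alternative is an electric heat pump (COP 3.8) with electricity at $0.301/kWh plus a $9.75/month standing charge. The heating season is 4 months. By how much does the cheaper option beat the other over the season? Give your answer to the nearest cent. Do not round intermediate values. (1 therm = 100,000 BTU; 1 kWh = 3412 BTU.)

Heat load = 94 × 10⁶ BTU = 94,000,000 BTU
Gas: input = 94,000,000 / 0.950 = 98,947,368 BTU = 989.5 therm → 989.5 × $0.882 = $872.72; + 4 × $9.85 standing = $912.12
Heat pump: 94,000,000 BTU / 3412 = 27,550 kWh heat; / 3.8 = 7,250 kWh in → × $0.301 = $2,182.24; + 4 × $9.75 standing = $2,221.24
Difference = |$912.12 − $2,221.24| = $1,309.12

$1309.12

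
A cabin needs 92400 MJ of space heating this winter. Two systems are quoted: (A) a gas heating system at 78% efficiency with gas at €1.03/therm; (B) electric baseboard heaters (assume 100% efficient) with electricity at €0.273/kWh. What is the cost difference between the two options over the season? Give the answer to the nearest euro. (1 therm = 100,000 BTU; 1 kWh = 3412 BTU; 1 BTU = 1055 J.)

Heat load = 92400 MJ = 92,400,000,000 J / 1055 = 87,582,938 BTU
Gas: input = 87,582,938 / 0.78 = 112,285,818 BTU = 1,123 therm → 1,123 × €1.03 = €1,156.54
Electric: 87,582,938 BTU / 3412 = 25,670 kWh → × €0.273 = €7,007.66
Difference = |€1,156.54 − €7,007.66| = €5,851.12 ≈ €5851

€5851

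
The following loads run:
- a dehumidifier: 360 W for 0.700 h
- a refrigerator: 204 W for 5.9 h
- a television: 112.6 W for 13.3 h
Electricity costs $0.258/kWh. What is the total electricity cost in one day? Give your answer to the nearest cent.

$0.76

dehumidifier: 360 W × 0.700 h = 252 Wh = 0.252 kWh
refrigerator: 204 W × 5.9 h = 1,204 Wh = 1.204 kWh
television: 112.6 W × 13.3 h = 1,498 Wh = 1.498 kWh
Total energy = 0.252 + 1.204 + 1.498 = 2.953 kWh
Cost = 2.953 kWh × $0.258 = $0.76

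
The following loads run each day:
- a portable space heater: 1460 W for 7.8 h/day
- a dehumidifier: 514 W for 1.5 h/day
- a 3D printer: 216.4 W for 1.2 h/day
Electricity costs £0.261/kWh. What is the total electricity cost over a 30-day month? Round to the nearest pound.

portable space heater: 1460 W × 7.8 h × 30 d = 341,640 Wh = 341.6 kWh
dehumidifier: 514 W × 1.5 h × 30 d = 23,130 Wh = 23.13 kWh
3D printer: 216.4 W × 1.2 h × 30 d = 7,790 Wh = 7.79 kWh
Total energy = 341.6 + 23.13 + 7.79 = 372.6 kWh
Cost = 372.6 kWh × £0.261 = £97.24 ≈ £97

£97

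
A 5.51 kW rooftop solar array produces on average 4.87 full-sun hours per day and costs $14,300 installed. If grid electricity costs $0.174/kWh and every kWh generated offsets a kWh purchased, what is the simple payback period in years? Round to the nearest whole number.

Daily generation = 5.51 kW × 4.87 h = 26.83 kWh
Annual generation = 26.83 × 365 = 9794.3 kWh
Annual savings = 9794.3 × $0.174 = $1,704.21
Payback = $14,300 / $1,704.21 = 8.39 years

8 years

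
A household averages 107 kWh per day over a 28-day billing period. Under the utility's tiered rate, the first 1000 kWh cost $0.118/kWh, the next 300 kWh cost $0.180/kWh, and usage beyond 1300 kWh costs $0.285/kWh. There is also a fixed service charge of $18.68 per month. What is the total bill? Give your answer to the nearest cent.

Usage = 107 kWh/day × 28 days = 2996 kWh
First 1000 kWh × $0.118 = $118.00
Next 300 kWh × $0.180 = $54.00
Remaining 1696 kWh × $0.285 = $483.36
Energy charge = $655.36; + service $18.68 = $674.04

$674.04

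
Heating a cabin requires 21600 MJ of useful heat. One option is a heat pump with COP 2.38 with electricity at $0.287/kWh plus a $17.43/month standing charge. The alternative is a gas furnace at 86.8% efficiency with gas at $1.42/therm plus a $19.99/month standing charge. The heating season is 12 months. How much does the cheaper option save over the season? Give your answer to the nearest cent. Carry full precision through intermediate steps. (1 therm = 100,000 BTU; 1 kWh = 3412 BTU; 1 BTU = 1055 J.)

$357.94

Heat load = 21600 MJ = 21,600,000,000 J / 1055 = 20,473,934 BTU
Gas: input = 20,473,934 / 0.868 = 23,587,481 BTU = 235.9 therm → 235.9 × $1.42 = $334.94; + 12 × $19.99 standing = $574.82
Heat pump: 20,473,934 BTU / 3412 = 6,001 kWh heat; / 2.38 = 2,521 kWh in → × $0.287 = $723.60; + 12 × $17.43 standing = $932.76
Difference = |$574.82 − $932.76| = $357.94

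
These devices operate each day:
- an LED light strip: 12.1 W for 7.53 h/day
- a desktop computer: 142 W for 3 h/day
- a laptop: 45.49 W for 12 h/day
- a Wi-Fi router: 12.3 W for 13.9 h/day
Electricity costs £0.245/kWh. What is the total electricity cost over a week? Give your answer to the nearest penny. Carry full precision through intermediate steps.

LED light strip: 12.1 W × 7.53 h × 7 d = 638 Wh = 0.6378 kWh
desktop computer: 142 W × 3 h × 7 d = 2,982 Wh = 2.982 kWh
laptop: 45.49 W × 12 h × 7 d = 3,821 Wh = 3.821 kWh
Wi-Fi router: 12.3 W × 13.9 h × 7 d = 1,197 Wh = 1.197 kWh
Total energy = 0.6378 + 2.982 + 3.821 + 1.197 = 8.638 kWh
Cost = 8.638 kWh × £0.245 = £2.12

£2.12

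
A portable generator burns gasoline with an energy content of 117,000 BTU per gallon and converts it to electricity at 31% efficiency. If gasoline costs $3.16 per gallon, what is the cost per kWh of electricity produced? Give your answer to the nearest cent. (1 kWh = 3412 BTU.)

Electrical output per gallon = 117,000 BTU × 0.31 / 3412 BTU/kWh = 10.63 kWh
Cost per kWh = $3.16 / 10.63 kWh = $0.297

$0.30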